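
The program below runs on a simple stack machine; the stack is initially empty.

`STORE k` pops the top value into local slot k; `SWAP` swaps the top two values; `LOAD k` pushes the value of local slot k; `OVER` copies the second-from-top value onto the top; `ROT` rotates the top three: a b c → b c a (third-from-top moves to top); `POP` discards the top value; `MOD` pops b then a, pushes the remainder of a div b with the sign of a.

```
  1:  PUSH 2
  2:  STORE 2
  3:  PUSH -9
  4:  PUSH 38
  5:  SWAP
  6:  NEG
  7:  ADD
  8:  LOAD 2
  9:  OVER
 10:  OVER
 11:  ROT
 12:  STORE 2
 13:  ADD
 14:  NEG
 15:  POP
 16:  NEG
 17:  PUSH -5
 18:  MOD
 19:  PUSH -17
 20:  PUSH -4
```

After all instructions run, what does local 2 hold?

2

PUSH 2   → [2]
STORE 2  → []
PUSH -9  → [-9]
PUSH 38  → [-9, 38]
SWAP     → [38, -9]
NEG      → [38, 9]
ADD      → [47]
LOAD 2   → [47, 2]
OVER     → [47, 2, 47]
OVER     → [47, 2, 47, 2]
ROT      → [47, 47, 2, 2]
STORE 2  → [47, 47, 2]
ADD      → [47, 49]
NEG      → [47, -49]
POP      → [47]
NEG      → [-47]
PUSH -5  → [-47, -5]
MOD      → [-2]
PUSH -17 → [-2, -17]
PUSH -4  → [-2, -17, -4]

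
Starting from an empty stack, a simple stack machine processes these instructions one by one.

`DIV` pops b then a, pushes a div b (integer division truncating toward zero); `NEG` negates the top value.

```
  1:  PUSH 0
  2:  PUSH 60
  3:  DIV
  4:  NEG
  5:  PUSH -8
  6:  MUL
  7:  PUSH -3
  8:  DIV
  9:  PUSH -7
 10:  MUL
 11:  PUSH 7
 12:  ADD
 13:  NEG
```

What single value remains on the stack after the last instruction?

-7

PUSH 0  : [0]
PUSH 60 : [0, 60]
DIV     : [0]
NEG     : [0]
PUSH -8 : [0, -8]
MUL     : [0]
PUSH -3 : [0, -3]
DIV     : [0]
PUSH -7 : [0, -7]
MUL     : [0]
PUSH 7  : [0, 7]
ADD     : [7]
NEG     : [-7]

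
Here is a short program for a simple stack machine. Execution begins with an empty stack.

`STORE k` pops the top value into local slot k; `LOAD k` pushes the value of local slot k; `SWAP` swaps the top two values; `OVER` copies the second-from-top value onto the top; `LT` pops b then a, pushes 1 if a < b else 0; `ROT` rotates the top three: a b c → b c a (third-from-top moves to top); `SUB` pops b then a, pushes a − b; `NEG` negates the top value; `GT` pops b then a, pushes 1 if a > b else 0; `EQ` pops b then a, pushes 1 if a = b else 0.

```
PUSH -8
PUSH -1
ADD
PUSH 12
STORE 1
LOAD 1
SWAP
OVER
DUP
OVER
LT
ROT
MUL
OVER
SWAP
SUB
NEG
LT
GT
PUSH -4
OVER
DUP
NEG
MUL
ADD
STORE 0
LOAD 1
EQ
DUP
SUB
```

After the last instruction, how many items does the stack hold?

PUSH -8 → -8
PUSH -1 → -8 -1
ADD     → -9
PUSH 12 → -9 12
STORE 1 → -9
LOAD 1  → -9 12
SWAP    → 12 -9
OVER    → 12 -9 12
DUP     → 12 -9 12 12
OVER    → 12 -9 12 12 12
LT      → 12 -9 12 0
ROT     → 12 12 0 -9
MUL     → 12 12 0
OVER    → 12 12 0 12
SWAP    → 12 12 12 0
SUB     → 12 12 12
NEG     → 12 12 -12
LT      → 12 0
GT      → 1
PUSH -4 → 1 -4
OVER    → 1 -4 1
DUP     → 1 -4 1 1
NEG     → 1 -4 1 -1
MUL     → 1 -4 -1
ADD     → 1 -5
STORE 0 → 1
LOAD 1  → 1 12
EQ      → 0
DUP     → 0 0
SUB     → 0

1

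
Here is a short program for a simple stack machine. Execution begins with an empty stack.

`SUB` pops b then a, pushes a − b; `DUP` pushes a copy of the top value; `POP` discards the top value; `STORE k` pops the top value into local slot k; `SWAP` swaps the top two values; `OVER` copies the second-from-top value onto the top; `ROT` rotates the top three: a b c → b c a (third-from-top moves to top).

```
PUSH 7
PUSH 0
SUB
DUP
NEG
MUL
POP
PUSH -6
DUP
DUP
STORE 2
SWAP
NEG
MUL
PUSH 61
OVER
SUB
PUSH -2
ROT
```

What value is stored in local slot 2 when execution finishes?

-6

PUSH 7  -> [7]
PUSH 0  -> [7, 0]
SUB     -> [7]
DUP     -> [7, 7]
NEG     -> [7, -7]
MUL     -> [-49]
POP     -> []
PUSH -6 -> [-6]
DUP     -> [-6, -6]
DUP     -> [-6, -6, -6]
STORE 2 -> [-6, -6]
SWAP    -> [-6, -6]
NEG     -> [-6, 6]
MUL     -> [-36]
PUSH 61 -> [-36, 61]
OVER    -> [-36, 61, -36]
SUB     -> [-36, 97]
PUSH -2 -> [-36, 97, -2]
ROT     -> [97, -2, -36]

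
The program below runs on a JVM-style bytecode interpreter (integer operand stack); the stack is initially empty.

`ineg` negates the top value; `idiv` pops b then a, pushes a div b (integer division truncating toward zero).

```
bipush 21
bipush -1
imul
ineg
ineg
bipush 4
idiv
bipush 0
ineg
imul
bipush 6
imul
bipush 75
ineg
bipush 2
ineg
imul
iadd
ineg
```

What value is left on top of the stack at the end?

-150

bipush 21  21
bipush -1  21 -1
imul       -21
ineg       21
ineg       -21
bipush 4   -21 4
idiv       -5
bipush 0   -5 0
ineg       -5 0
imul       0
bipush 6   0 6
imul       0
bipush 75  0 75
ineg       0 -75
bipush 2   0 -75 2
ineg       0 -75 -2
imul       0 150
iadd       150
ineg       -150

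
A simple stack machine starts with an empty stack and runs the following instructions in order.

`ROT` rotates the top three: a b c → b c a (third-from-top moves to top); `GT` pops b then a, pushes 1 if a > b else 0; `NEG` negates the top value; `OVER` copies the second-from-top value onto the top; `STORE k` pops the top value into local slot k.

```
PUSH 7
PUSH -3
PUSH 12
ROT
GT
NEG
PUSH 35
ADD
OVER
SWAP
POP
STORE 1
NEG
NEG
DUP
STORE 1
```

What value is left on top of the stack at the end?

-3

PUSH 7  → 7
PUSH -3 → 7 -3
PUSH 12 → 7 -3 12
ROT     → -3 12 7
GT      → -3 1
NEG     → -3 -1
PUSH 35 → -3 -1 35
ADD     → -3 34
OVER    → -3 34 -3
SWAP    → -3 -3 34
POP     → -3 -3
STORE 1 → -3
NEG     → 3
NEG     → -3
DUP     → -3 -3
STORE 1 → -3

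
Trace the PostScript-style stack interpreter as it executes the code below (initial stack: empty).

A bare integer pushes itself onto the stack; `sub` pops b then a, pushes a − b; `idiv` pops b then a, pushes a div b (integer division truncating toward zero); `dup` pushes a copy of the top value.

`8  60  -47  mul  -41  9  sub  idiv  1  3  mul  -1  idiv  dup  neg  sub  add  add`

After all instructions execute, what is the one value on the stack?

8    : 8
60   : 8 60
-47  : 8 60 -47
mul  : 8 -2820
-41  : 8 -2820 -41
9    : 8 -2820 -41 9
sub  : 8 -2820 -50
idiv : 8 56
1    : 8 56 1
3    : 8 56 1 3
mul  : 8 56 3
-1   : 8 56 3 -1
idiv : 8 56 -3
dup  : 8 56 -3 -3
neg  : 8 56 -3 3
sub  : 8 56 -6
add  : 8 50
add  : 58

58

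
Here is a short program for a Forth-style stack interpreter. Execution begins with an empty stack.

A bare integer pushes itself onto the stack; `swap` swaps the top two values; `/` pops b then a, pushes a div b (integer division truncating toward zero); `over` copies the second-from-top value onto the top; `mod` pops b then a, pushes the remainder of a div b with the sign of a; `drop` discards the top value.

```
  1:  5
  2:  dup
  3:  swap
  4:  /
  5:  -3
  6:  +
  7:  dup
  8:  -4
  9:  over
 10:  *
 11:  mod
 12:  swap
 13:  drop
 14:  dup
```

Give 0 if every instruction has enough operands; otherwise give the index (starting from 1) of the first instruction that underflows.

0

5    → 5
dup  → 5 5
swap → 5 5
/    → 1
-3   → 1 -3
+    → -2
dup  → -2 -2
-4   → -2 -2 -4
over → -2 -2 -4 -2
*    → -2 -2 8
mod  → -2 -2
swap → -2 -2
drop → -2
dup  → -2 -2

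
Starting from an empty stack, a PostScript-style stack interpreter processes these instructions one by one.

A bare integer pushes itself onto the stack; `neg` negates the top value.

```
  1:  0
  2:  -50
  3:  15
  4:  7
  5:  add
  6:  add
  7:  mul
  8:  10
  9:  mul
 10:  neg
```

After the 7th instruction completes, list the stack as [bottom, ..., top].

[0]

0   -> 0
-50 -> 0 -50
15  -> 0 -50 15
7   -> 0 -50 15 7
add -> 0 -50 22
add -> 0 -28
mul -> 0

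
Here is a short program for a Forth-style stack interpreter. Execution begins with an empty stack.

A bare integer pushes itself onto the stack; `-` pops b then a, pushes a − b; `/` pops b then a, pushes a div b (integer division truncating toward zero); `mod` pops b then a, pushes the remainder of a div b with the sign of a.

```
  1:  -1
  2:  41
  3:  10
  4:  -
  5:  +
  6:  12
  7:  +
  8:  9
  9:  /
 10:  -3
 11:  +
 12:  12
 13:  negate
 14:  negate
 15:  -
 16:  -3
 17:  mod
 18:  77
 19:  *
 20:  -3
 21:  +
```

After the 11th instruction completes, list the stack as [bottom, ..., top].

[1]

-1  [-1]
41  [-1, 41]
10  [-1, 41, 10]
-   [-1, 31]
+   [30]
12  [30, 12]
+   [42]
9   [42, 9]
/   [4]
-3  [4, -3]
+   [1]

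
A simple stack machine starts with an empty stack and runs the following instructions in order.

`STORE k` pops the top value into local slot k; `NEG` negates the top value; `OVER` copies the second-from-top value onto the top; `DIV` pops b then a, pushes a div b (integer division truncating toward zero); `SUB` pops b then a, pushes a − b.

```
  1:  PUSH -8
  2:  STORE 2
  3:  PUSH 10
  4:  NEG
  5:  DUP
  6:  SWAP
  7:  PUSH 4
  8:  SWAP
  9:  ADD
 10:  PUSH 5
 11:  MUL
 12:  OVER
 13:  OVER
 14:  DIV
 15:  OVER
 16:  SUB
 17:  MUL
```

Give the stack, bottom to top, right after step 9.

[-10, -6]

PUSH -8 -> [-8]
STORE 2 -> []
PUSH 10 -> [10]
NEG     -> [-10]
DUP     -> [-10, -10]
SWAP    -> [-10, -10]
PUSH 4  -> [-10, -10, 4]
SWAP    -> [-10, 4, -10]
ADD     -> [-10, -6]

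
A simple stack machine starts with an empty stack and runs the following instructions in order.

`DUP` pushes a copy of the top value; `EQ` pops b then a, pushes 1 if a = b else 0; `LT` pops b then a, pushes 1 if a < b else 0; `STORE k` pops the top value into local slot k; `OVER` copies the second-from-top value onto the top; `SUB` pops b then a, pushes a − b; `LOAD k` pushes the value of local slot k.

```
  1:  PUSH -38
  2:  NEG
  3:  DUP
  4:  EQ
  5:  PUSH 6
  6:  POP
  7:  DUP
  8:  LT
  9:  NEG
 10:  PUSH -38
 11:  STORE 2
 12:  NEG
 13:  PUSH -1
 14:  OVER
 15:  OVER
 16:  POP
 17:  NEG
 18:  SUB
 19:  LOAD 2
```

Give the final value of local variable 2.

PUSH -38 -> -38
NEG      -> 38
DUP      -> 38 38
EQ       -> 1
PUSH 6   -> 1 6
POP      -> 1
DUP      -> 1 1
LT       -> 0
NEG      -> 0
PUSH -38 -> 0 -38
STORE 2  -> 0
NEG      -> 0
PUSH -1  -> 0 -1
OVER     -> 0 -1 0
OVER     -> 0 -1 0 -1
POP      -> 0 -1 0
NEG      -> 0 -1 0
SUB      -> 0 -1
LOAD 2   -> 0 -1 -38

-38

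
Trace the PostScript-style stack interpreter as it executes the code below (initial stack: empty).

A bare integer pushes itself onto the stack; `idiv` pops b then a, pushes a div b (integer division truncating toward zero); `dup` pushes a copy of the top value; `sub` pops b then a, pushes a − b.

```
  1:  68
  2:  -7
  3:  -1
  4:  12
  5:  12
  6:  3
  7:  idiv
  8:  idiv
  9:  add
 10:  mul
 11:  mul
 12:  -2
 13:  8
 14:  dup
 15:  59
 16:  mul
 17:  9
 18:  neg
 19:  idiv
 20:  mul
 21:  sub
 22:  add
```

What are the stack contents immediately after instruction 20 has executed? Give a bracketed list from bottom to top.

68   -> [68]
-7   -> [68, -7]
-1   -> [68, -7, -1]
12   -> [68, -7, -1, 12]
12   -> [68, -7, -1, 12, 12]
3    -> [68, -7, -1, 12, 12, 3]
idiv -> [68, -7, -1, 12, 4]
idiv -> [68, -7, -1, 3]
add  -> [68, -7, 2]
mul  -> [68, -14]
mul  -> [-952]
-2   -> [-952, -2]
8    -> [-952, -2, 8]
dup  -> [-952, -2, 8, 8]
59   -> [-952, -2, 8, 8, 59]
mul  -> [-952, -2, 8, 472]
9    -> [-952, -2, 8, 472, 9]
neg  -> [-952, -2, 8, 472, -9]
idiv -> [-952, -2, 8, -52]
mul  -> [-952, -2, -416]

[-952, -2, -416]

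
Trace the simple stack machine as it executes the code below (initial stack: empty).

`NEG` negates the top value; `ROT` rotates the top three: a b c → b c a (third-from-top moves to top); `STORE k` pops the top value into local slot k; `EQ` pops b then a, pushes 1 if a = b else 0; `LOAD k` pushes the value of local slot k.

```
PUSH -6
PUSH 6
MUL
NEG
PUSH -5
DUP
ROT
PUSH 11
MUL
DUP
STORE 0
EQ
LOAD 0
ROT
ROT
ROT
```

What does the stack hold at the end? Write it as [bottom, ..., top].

[-5, 0, 396]

PUSH -6 → -6
PUSH 6  → -6 6
MUL     → -36
NEG     → 36
PUSH -5 → 36 -5
DUP     → 36 -5 -5
ROT     → -5 -5 36
PUSH 11 → -5 -5 36 11
MUL     → -5 -5 396
DUP     → -5 -5 396 396
STORE 0 → -5 -5 396
EQ      → -5 0
LOAD 0  → -5 0 396
ROT     → 0 396 -5
ROT     → 396 -5 0
ROT     → -5 0 396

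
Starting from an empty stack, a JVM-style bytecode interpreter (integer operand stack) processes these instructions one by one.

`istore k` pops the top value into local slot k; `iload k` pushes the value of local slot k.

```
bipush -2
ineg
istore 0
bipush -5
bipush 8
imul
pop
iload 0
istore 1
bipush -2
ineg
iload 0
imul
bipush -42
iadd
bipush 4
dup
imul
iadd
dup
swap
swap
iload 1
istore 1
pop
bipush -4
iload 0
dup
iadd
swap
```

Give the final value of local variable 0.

bipush -2   [-2]
ineg        [2]
istore 0    []
bipush -5   [-5]
bipush 8    [-5, 8]
imul        [-40]
pop         []
iload 0     [2]
istore 1    []
bipush -2   [-2]
ineg        [2]
iload 0     [2, 2]
imul        [4]
bipush -42  [4, -42]
iadd        [-38]
bipush 4    [-38, 4]
dup         [-38, 4, 4]
imul        [-38, 16]
iadd        [-22]
dup         [-22, -22]
swap        [-22, -22]
swap        [-22, -22]
iload 1     [-22, -22, 2]
istore 1    [-22, -22]
pop         [-22]
bipush -4   [-22, -4]
iload 0     [-22, -4, 2]
dup         [-22, -4, 2, 2]
iadd        [-22, -4, 4]
swap        [-22, 4, -4]

2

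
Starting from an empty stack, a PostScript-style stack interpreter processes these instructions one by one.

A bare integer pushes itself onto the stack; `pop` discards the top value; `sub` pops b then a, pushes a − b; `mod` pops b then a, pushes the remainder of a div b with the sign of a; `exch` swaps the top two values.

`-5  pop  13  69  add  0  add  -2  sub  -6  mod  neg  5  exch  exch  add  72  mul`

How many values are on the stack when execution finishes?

1

-5   : -5
pop  : (empty)
13   : 13
69   : 13 69
add  : 82
0    : 82 0
add  : 82
-2   : 82 -2
sub  : 84
-6   : 84 -6
mod  : 0
neg  : 0
5    : 0 5
exch : 5 0
exch : 0 5
add  : 5
72   : 5 72
mul  : 360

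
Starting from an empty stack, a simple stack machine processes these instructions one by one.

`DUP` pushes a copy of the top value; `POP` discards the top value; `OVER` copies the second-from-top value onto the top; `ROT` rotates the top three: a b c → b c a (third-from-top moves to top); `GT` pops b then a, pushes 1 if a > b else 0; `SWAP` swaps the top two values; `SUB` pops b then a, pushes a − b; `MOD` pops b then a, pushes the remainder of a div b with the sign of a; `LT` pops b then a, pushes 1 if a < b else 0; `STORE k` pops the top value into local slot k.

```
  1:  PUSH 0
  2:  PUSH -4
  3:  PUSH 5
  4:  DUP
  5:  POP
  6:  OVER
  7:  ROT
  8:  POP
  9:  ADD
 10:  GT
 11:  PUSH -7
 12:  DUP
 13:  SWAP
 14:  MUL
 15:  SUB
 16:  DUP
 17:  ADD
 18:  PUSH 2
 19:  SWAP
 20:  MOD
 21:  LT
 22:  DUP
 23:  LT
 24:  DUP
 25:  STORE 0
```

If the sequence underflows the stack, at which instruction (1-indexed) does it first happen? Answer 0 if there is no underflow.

PUSH 0  → 0
PUSH -4 → 0 -4
PUSH 5  → 0 -4 5
DUP     → 0 -4 5 5
POP     → 0 -4 5
OVER    → 0 -4 5 -4
ROT     → 0 5 -4 -4
POP     → 0 5 -4
ADD     → 0 1
GT      → 0
PUSH -7 → 0 -7
DUP     → 0 -7 -7
SWAP    → 0 -7 -7
MUL     → 0 49
SUB     → -49
DUP     → -49 -49
ADD     → -98
PUSH 2  → -98 2
SWAP    → 2 -98
MOD     → 2
LT  — needs 2 operands, stack has 1 → underflow

21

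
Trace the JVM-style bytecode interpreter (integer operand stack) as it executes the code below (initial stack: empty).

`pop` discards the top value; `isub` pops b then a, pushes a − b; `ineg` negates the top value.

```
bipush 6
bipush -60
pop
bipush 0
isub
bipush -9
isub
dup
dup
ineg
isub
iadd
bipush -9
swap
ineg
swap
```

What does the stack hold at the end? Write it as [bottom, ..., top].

bipush 6   → [6]
bipush -60 → [6, -60]
pop        → [6]
bipush 0   → [6, 0]
isub       → [6]
bipush -9  → [6, -9]
isub       → [15]
dup        → [15, 15]
dup        → [15, 15, 15]
ineg       → [15, 15, -15]
isub       → [15, 30]
iadd       → [45]
bipush -9  → [45, -9]
swap       → [-9, 45]
ineg       → [-9, -45]
swap       → [-45, -9]

[-45, -9]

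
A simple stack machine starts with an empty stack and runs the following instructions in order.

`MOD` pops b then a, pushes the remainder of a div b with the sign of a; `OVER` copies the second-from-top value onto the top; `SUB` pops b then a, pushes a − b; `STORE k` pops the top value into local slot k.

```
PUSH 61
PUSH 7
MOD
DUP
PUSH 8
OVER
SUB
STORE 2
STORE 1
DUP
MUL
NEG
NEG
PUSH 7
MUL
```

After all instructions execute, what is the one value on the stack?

PUSH 61  [61]
PUSH 7   [61, 7]
MOD      [5]
DUP      [5, 5]
PUSH 8   [5, 5, 8]
OVER     [5, 5, 8, 5]
SUB      [5, 5, 3]
STORE 2  [5, 5]
STORE 1  [5]
DUP      [5, 5]
MUL      [25]
NEG      [-25]
NEG      [25]
PUSH 7   [25, 7]
MUL      [175]

175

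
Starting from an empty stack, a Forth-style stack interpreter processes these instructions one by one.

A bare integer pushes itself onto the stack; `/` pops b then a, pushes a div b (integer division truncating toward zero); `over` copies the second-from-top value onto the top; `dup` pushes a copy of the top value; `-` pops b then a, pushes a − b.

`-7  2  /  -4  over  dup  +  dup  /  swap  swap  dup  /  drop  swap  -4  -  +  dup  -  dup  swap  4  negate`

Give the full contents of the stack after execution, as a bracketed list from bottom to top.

-7     : [-7]
2      : [-7, 2]
/      : [-3]
-4     : [-3, -4]
over   : [-3, -4, -3]
dup    : [-3, -4, -3, -3]
+      : [-3, -4, -6]
dup    : [-3, -4, -6, -6]
/      : [-3, -4, 1]
swap   : [-3, 1, -4]
swap   : [-3, -4, 1]
dup    : [-3, -4, 1, 1]
/      : [-3, -4, 1]
drop   : [-3, -4]
swap   : [-4, -3]
-4     : [-4, -3, -4]
-      : [-4, 1]
+      : [-3]
dup    : [-3, -3]
-      : [0]
dup    : [0, 0]
swap   : [0, 0]
4      : [0, 0, 4]
negate : [0, 0, -4]

[0, 0, -4]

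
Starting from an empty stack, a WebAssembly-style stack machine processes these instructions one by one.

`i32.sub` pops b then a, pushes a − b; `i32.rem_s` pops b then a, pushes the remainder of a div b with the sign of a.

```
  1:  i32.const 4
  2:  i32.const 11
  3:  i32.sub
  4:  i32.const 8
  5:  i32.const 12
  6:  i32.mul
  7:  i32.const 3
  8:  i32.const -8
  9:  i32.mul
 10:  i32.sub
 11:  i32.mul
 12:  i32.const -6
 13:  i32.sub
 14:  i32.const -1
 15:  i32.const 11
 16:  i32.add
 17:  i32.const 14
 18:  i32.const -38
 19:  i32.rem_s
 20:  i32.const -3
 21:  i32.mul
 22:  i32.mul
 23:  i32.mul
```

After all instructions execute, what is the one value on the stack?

i32.const 4   → 4
i32.const 11  → 4 11
i32.sub       → -7
i32.const 8   → -7 8
i32.const 12  → -7 8 12
i32.mul       → -7 96
i32.const 3   → -7 96 3
i32.const -8  → -7 96 3 -8
i32.mul       → -7 96 -24
i32.sub       → -7 120
i32.mul       → -840
i32.const -6  → -840 -6
i32.sub       → -834
i32.const -1  → -834 -1
i32.const 11  → -834 -1 11
i32.add       → -834 10
i32.const 14  → -834 10 14
i32.const -38 → -834 10 14 -38
i32.rem_s     → -834 10 14
i32.const -3  → -834 10 14 -3
i32.mul       → -834 10 -42
i32.mul       → -834 -420
i32.mul       → 350280

350280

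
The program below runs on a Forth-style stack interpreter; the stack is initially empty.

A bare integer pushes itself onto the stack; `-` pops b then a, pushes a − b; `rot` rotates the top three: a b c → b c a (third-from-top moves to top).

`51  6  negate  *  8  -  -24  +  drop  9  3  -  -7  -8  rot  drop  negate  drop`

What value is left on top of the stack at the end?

-7

51     : 51
6      : 51 6
negate : 51 -6
*      : -306
8      : -306 8
-      : -314
-24    : -314 -24
+      : -338
drop   : (empty)
9      : 9
3      : 9 3
-      : 6
-7     : 6 -7
-8     : 6 -7 -8
rot    : -7 -8 6
drop   : -7 -8
negate : -7 8
drop   : -7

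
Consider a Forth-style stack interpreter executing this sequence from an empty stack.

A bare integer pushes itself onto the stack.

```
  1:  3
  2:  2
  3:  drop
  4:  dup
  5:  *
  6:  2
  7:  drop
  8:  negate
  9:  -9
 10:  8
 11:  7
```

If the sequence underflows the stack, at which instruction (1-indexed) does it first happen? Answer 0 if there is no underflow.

0

3       3
2       3 2
drop    3
dup     3 3
*       9
2       9 2
drop    9
negate  -9
-9      -9 -9
8       -9 -9 8
7       -9 -9 8 7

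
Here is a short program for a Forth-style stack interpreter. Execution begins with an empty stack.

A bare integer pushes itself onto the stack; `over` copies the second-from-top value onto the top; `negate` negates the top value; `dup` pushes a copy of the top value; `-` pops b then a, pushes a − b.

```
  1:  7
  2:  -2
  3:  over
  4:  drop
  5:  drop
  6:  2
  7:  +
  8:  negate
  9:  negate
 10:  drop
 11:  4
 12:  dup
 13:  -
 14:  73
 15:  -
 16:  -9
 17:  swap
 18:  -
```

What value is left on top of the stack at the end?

7      → [7]
-2     → [7, -2]
over   → [7, -2, 7]
drop   → [7, -2]
drop   → [7]
2      → [7, 2]
+      → [9]
negate → [-9]
negate → [9]
drop   → []
4      → [4]
dup    → [4, 4]
-      → [0]
73     → [0, 73]
-      → [-73]
-9     → [-73, -9]
swap   → [-9, -73]
-      → [64]

64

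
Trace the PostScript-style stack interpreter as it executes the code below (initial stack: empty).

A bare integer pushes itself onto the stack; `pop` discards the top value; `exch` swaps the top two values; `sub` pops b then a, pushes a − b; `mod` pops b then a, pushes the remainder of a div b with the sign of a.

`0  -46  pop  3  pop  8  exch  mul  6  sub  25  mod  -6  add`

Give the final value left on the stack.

0    -> [0]
-46  -> [0, -46]
pop  -> [0]
3    -> [0, 3]
pop  -> [0]
8    -> [0, 8]
exch -> [8, 0]
mul  -> [0]
6    -> [0, 6]
sub  -> [-6]
25   -> [-6, 25]
mod  -> [-6]
-6   -> [-6, -6]
add  -> [-12]

-12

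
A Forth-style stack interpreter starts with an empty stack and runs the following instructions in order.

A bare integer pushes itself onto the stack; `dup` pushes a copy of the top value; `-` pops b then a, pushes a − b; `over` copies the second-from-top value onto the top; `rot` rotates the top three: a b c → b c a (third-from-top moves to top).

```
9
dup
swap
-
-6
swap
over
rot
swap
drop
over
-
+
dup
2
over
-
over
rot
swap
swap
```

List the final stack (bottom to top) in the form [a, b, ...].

[-6, 8, -6, -6]

9    -> [9]
dup  -> [9, 9]
swap -> [9, 9]
-    -> [0]
-6   -> [0, -6]
swap -> [-6, 0]
over -> [-6, 0, -6]
rot  -> [0, -6, -6]
swap -> [0, -6, -6]
drop -> [0, -6]
over -> [0, -6, 0]
-    -> [0, -6]
+    -> [-6]
dup  -> [-6, -6]
2    -> [-6, -6, 2]
over -> [-6, -6, 2, -6]
-    -> [-6, -6, 8]
over -> [-6, -6, 8, -6]
rot  -> [-6, 8, -6, -6]
swap -> [-6, 8, -6, -6]
swap -> [-6, 8, -6, -6]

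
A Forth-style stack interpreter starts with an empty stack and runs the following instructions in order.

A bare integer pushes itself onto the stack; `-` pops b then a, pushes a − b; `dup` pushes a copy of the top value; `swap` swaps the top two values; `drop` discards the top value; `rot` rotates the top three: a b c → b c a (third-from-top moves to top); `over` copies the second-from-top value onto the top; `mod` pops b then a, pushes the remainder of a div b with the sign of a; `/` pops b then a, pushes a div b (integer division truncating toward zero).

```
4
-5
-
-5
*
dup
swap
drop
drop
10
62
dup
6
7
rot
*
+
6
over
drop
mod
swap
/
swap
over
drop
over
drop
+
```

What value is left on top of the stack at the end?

4    -> 4
-5   -> 4 -5
-    -> 9
-5   -> 9 -5
*    -> -45
dup  -> -45 -45
swap -> -45 -45
drop -> -45
drop -> (empty)
10   -> 10
62   -> 10 62
dup  -> 10 62 62
6    -> 10 62 62 6
7    -> 10 62 62 6 7
rot  -> 10 62 6 7 62
*    -> 10 62 6 434
+    -> 10 62 440
6    -> 10 62 440 6
over -> 10 62 440 6 440
drop -> 10 62 440 6
mod  -> 10 62 2
swap -> 10 2 62
/    -> 10 0
swap -> 0 10
over -> 0 10 0
drop -> 0 10
over -> 0 10 0
drop -> 0 10
+    -> 10

10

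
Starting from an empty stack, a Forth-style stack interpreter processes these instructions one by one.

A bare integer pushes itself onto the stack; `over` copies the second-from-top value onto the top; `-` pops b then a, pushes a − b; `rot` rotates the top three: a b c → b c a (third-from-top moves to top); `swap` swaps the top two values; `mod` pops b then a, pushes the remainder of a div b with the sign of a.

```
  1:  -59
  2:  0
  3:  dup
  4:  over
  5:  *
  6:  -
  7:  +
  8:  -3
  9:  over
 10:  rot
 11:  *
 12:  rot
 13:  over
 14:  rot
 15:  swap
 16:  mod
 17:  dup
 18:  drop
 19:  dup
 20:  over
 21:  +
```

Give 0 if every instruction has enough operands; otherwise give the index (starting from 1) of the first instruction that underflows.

12

-59  : -59
0    : -59 0
dup  : -59 0 0
over : -59 0 0 0
*    : -59 0 0
-    : -59 0
+    : -59
-3   : -59 -3
over : -59 -3 -59
rot  : -3 -59 -59
*    : -3 3481
rot  — needs 3 operands, stack has 2 → underflow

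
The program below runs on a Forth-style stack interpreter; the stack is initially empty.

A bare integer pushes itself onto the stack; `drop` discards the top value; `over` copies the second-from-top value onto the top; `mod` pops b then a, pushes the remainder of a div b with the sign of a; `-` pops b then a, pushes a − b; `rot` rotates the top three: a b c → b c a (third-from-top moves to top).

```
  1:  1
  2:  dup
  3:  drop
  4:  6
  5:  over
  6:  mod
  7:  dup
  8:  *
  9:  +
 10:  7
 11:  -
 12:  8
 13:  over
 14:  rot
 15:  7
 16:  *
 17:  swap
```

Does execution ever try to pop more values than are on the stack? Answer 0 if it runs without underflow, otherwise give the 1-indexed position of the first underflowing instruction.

0

1    : [1]
dup  : [1, 1]
drop : [1]
6    : [1, 6]
over : [1, 6, 1]
mod  : [1, 0]
dup  : [1, 0, 0]
*    : [1, 0]
+    : [1]
7    : [1, 7]
-    : [-6]
8    : [-6, 8]
over : [-6, 8, -6]
rot  : [8, -6, -6]
7    : [8, -6, -6, 7]
*    : [8, -6, -42]
swap : [8, -42, -6]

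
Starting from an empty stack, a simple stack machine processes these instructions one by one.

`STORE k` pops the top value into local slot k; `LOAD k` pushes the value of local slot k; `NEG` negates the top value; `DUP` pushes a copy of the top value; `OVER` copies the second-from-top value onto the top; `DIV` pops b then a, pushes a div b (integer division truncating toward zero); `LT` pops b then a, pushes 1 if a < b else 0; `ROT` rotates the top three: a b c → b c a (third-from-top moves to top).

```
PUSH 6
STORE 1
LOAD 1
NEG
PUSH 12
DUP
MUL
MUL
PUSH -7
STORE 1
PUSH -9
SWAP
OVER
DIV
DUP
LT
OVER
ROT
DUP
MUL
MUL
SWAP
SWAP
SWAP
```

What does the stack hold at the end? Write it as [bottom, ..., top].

PUSH 6  -> 6
STORE 1 -> (empty)
LOAD 1  -> 6
NEG     -> -6
PUSH 12 -> -6 12
DUP     -> -6 12 12
MUL     -> -6 144
MUL     -> -864
PUSH -7 -> -864 -7
STORE 1 -> -864
PUSH -9 -> -864 -9
SWAP    -> -9 -864
OVER    -> -9 -864 -9
DIV     -> -9 96
DUP     -> -9 96 96
LT      -> -9 0
OVER    -> -9 0 -9
ROT     -> 0 -9 -9
DUP     -> 0 -9 -9 -9
MUL     -> 0 -9 81
MUL     -> 0 -729
SWAP    -> -729 0
SWAP    -> 0 -729
SWAP    -> -729 0

[-729, 0]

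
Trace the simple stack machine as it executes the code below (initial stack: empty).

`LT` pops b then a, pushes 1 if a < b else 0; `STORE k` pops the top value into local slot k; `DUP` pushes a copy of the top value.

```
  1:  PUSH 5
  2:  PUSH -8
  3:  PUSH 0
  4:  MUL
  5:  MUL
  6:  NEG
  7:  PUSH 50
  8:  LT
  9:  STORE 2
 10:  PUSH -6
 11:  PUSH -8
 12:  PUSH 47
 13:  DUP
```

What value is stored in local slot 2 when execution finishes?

PUSH 5  : 5
PUSH -8 : 5 -8
PUSH 0  : 5 -8 0
MUL     : 5 0
MUL     : 0
NEG     : 0
PUSH 50 : 0 50
LT      : 1
STORE 2 : (empty)
PUSH -6 : -6
PUSH -8 : -6 -8
PUSH 47 : -6 -8 47
DUP     : -6 -8 47 47

1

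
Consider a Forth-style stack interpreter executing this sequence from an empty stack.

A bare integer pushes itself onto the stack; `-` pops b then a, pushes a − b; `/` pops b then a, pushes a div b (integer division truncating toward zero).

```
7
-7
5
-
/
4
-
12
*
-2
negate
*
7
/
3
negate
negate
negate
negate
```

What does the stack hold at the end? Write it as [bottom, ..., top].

[-13, 3]

7      : 7
-7     : 7 -7
5      : 7 -7 5
-      : 7 -12
/      : 0
4      : 0 4
-      : -4
12     : -4 12
*      : -48
-2     : -48 -2
negate : -48 2
*      : -96
7      : -96 7
/      : -13
3      : -13 3
negate : -13 -3
negate : -13 3
negate : -13 -3
negate : -13 3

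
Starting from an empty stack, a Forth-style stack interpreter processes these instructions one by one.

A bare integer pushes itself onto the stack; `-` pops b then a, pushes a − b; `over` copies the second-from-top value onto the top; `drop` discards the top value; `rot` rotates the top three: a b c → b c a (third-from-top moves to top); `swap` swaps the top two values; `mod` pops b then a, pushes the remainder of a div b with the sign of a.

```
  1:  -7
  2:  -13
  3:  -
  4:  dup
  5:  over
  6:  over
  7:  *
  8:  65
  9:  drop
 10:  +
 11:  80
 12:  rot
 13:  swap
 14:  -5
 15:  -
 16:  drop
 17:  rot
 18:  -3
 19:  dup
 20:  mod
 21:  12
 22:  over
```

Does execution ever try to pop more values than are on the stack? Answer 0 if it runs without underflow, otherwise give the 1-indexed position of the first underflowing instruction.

-7   : -7
-13  : -7 -13
-    : 6
dup  : 6 6
over : 6 6 6
over : 6 6 6 6
*    : 6 6 36
65   : 6 6 36 65
drop : 6 6 36
+    : 6 42
80   : 6 42 80
rot  : 42 80 6
swap : 42 6 80
-5   : 42 6 80 -5
-    : 42 6 85
drop : 42 6
rot  — needs 3 operands, stack has 2 → underflow

17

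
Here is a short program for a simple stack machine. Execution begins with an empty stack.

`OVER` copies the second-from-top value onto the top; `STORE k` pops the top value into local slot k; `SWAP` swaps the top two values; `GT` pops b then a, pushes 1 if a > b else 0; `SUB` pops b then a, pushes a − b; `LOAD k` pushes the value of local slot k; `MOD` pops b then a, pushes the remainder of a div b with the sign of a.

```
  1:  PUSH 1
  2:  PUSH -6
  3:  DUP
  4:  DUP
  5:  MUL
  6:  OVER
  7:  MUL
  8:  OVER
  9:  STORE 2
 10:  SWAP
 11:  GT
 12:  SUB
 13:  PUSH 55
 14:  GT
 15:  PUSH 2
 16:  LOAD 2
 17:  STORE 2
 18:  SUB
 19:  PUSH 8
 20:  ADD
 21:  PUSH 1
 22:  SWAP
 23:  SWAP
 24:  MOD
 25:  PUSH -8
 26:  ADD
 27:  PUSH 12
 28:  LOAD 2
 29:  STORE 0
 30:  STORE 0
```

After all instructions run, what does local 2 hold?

PUSH 1  -> [1]
PUSH -6 -> [1, -6]
DUP     -> [1, -6, -6]
DUP     -> [1, -6, -6, -6]
MUL     -> [1, -6, 36]
OVER    -> [1, -6, 36, -6]
MUL     -> [1, -6, -216]
OVER    -> [1, -6, -216, -6]
STORE 2 -> [1, -6, -216]
SWAP    -> [1, -216, -6]
GT      -> [1, 0]
SUB     -> [1]
PUSH 55 -> [1, 55]
GT      -> [0]
PUSH 2  -> [0, 2]
LOAD 2  -> [0, 2, -6]
STORE 2 -> [0, 2]
SUB     -> [-2]
PUSH 8  -> [-2, 8]
ADD     -> [6]
PUSH 1  -> [6, 1]
SWAP    -> [1, 6]
SWAP    -> [6, 1]
MOD     -> [0]
PUSH -8 -> [0, -8]
ADD     -> [-8]
PUSH 12 -> [-8, 12]
LOAD 2  -> [-8, 12, -6]
STORE 0 -> [-8, 12]
STORE 0 -> [-8]

-6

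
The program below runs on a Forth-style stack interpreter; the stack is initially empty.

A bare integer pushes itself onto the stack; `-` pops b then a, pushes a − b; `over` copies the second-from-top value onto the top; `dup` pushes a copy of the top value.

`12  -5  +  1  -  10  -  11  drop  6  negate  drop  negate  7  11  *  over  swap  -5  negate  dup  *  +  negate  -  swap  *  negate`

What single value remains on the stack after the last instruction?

12     → 12
-5     → 12 -5
+      → 7
1      → 7 1
-      → 6
10     → 6 10
-      → -4
11     → -4 11
drop   → -4
6      → -4 6
negate → -4 -6
drop   → -4
negate → 4
7      → 4 7
11     → 4 7 11
*      → 4 77
over   → 4 77 4
swap   → 4 4 77
-5     → 4 4 77 -5
negate → 4 4 77 5
dup    → 4 4 77 5 5
*      → 4 4 77 25
+      → 4 4 102
negate → 4 4 -102
-      → 4 106
swap   → 106 4
*      → 424
negate → -424

-424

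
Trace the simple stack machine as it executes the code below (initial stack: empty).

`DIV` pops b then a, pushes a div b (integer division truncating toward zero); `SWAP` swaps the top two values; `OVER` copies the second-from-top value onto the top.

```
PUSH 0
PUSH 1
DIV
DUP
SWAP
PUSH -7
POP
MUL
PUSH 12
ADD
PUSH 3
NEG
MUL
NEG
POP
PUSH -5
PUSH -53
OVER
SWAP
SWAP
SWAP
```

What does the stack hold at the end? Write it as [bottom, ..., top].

[-5, -5, -53]

PUSH 0    [0]
PUSH 1    [0, 1]
DIV       [0]
DUP       [0, 0]
SWAP      [0, 0]
PUSH -7   [0, 0, -7]
POP       [0, 0]
MUL       [0]
PUSH 12   [0, 12]
ADD       [12]
PUSH 3    [12, 3]
NEG       [12, -3]
MUL       [-36]
NEG       [36]
POP       []
PUSH -5   [-5]
PUSH -53  [-5, -53]
OVER      [-5, -53, -5]
SWAP      [-5, -5, -53]
SWAP      [-5, -53, -5]
SWAP      [-5, -5, -53]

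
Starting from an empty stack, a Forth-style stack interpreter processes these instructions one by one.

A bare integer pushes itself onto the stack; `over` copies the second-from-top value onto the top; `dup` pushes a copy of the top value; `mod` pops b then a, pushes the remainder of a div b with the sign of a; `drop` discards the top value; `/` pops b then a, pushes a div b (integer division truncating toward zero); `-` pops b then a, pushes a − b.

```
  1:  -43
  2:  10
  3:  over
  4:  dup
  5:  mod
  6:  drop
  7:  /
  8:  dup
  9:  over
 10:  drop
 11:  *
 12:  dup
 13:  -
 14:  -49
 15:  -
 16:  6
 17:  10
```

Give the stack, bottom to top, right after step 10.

[-4, -4]

-43   [-43]
10    [-43, 10]
over  [-43, 10, -43]
dup   [-43, 10, -43, -43]
mod   [-43, 10, 0]
drop  [-43, 10]
/     [-4]
dup   [-4, -4]
over  [-4, -4, -4]
drop  [-4, -4]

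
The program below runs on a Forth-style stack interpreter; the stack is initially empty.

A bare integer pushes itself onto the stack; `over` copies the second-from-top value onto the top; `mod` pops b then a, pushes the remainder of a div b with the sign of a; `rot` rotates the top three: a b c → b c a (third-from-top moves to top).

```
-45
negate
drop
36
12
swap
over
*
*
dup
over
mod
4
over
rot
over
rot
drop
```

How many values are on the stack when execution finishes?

-45    -> -45
negate -> 45
drop   -> (empty)
36     -> 36
12     -> 36 12
swap   -> 12 36
over   -> 12 36 12
*      -> 12 432
*      -> 5184
dup    -> 5184 5184
over   -> 5184 5184 5184
mod    -> 5184 0
4      -> 5184 0 4
over   -> 5184 0 4 0
rot    -> 5184 4 0 0
over   -> 5184 4 0 0 0
rot    -> 5184 4 0 0 0
drop   -> 5184 4 0 0

4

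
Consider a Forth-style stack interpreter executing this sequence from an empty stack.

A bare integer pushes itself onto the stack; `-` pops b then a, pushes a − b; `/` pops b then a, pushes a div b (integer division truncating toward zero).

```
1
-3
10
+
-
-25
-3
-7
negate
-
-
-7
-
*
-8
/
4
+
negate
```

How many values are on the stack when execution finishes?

1      → 1
-3     → 1 -3
10     → 1 -3 10
+      → 1 7
-      → -6
-25    → -6 -25
-3     → -6 -25 -3
-7     → -6 -25 -3 -7
negate → -6 -25 -3 7
-      → -6 -25 -10
-      → -6 -15
-7     → -6 -15 -7
-      → -6 -8
*      → 48
-8     → 48 -8
/      → -6
4      → -6 4
+      → -2
negate → 2

1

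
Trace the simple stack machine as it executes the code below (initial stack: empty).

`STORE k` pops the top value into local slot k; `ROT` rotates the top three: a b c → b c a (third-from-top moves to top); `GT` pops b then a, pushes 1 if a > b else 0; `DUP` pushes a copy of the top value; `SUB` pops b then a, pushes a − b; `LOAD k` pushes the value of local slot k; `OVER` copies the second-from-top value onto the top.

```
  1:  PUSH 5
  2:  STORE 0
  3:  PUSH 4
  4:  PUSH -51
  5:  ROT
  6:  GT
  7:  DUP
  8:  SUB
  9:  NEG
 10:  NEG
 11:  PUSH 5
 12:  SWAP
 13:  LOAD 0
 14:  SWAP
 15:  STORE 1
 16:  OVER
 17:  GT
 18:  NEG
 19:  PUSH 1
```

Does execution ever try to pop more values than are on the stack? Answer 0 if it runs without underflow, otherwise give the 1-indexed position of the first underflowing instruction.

5

PUSH 5    [5]
STORE 0   []
PUSH 4    [4]
PUSH -51  [4, -51]
ROT  — needs 3 operands, stack has 2 → underflow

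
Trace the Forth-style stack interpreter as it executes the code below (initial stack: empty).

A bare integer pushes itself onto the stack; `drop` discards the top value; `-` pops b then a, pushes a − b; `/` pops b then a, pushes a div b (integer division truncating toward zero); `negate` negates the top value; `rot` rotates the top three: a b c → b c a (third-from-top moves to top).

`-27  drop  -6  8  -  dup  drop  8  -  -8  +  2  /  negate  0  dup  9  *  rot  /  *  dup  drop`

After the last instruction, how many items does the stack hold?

-27    : -27
drop   : (empty)
-6     : -6
8      : -6 8
-      : -14
dup    : -14 -14
drop   : -14
8      : -14 8
-      : -22
-8     : -22 -8
+      : -30
2      : -30 2
/      : -15
negate : 15
0      : 15 0
dup    : 15 0 0
9      : 15 0 0 9
*      : 15 0 0
rot    : 0 0 15
/      : 0 0
*      : 0
dup    : 0 0
drop   : 0

1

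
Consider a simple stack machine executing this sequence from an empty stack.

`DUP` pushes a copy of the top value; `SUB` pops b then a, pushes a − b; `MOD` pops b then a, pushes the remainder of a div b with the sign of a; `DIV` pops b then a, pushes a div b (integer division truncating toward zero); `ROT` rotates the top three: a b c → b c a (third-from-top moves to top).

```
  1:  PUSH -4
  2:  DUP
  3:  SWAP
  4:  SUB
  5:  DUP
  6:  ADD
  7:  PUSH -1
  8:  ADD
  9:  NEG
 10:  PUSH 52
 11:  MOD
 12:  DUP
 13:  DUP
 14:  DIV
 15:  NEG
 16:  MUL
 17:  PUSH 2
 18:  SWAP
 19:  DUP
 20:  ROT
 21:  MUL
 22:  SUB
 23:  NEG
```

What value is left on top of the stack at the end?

PUSH -4 -> -4
DUP     -> -4 -4
SWAP    -> -4 -4
SUB     -> 0
DUP     -> 0 0
ADD     -> 0
PUSH -1 -> 0 -1
ADD     -> -1
NEG     -> 1
PUSH 52 -> 1 52
MOD     -> 1
DUP     -> 1 1
DUP     -> 1 1 1
DIV     -> 1 1
NEG     -> 1 -1
MUL     -> -1
PUSH 2  -> -1 2
SWAP    -> 2 -1
DUP     -> 2 -1 -1
ROT     -> -1 -1 2
MUL     -> -1 -2
SUB     -> 1
NEG     -> -1

-1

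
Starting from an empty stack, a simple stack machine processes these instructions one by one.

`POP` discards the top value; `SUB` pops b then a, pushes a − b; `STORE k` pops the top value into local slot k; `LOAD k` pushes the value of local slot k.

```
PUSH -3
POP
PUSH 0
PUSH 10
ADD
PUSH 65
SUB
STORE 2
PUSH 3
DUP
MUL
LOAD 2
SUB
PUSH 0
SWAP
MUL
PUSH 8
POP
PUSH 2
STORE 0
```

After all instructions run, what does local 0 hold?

PUSH -3 : -3
POP     : (empty)
PUSH 0  : 0
PUSH 10 : 0 10
ADD     : 10
PUSH 65 : 10 65
SUB     : -55
STORE 2 : (empty)
PUSH 3  : 3
DUP     : 3 3
MUL     : 9
LOAD 2  : 9 -55
SUB     : 64
PUSH 0  : 64 0
SWAP    : 0 64
MUL     : 0
PUSH 8  : 0 8
POP     : 0
PUSH 2  : 0 2
STORE 0 : 0

2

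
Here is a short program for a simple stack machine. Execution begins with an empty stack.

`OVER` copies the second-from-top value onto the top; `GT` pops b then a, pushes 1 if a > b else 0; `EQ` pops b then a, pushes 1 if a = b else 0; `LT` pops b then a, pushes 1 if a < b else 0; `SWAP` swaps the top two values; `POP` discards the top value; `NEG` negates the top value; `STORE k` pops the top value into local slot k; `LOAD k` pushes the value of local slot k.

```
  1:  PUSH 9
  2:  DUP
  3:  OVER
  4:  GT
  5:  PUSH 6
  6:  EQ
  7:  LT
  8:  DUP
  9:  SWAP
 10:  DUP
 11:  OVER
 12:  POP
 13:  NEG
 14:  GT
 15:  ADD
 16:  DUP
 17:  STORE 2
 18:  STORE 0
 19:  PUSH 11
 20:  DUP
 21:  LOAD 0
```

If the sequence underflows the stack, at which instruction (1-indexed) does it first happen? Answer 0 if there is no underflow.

PUSH 9  → [9]
DUP     → [9, 9]
OVER    → [9, 9, 9]
GT      → [9, 0]
PUSH 6  → [9, 0, 6]
EQ      → [9, 0]
LT      → [0]
DUP     → [0, 0]
SWAP    → [0, 0]
DUP     → [0, 0, 0]
OVER    → [0, 0, 0, 0]
POP     → [0, 0, 0]
NEG     → [0, 0, 0]
GT      → [0, 0]
ADD     → [0]
DUP     → [0, 0]
STORE 2 → [0]
STORE 0 → []
PUSH 11 → [11]
DUP     → [11, 11]
LOAD 0  → [11, 11, 0]

0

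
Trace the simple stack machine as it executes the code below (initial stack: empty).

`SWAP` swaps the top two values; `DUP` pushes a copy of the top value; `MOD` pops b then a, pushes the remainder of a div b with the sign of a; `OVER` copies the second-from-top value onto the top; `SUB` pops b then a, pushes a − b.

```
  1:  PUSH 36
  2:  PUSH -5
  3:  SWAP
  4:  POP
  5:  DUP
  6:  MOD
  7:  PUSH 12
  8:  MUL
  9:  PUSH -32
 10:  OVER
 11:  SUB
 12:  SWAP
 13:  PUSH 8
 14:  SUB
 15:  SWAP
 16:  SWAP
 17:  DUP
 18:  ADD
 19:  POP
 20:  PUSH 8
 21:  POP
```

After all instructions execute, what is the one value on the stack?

-32

PUSH 36  → [36]
PUSH -5  → [36, -5]
SWAP     → [-5, 36]
POP      → [-5]
DUP      → [-5, -5]
MOD      → [0]
PUSH 12  → [0, 12]
MUL      → [0]
PUSH -32 → [0, -32]
OVER     → [0, -32, 0]
SUB      → [0, -32]
SWAP     → [-32, 0]
PUSH 8   → [-32, 0, 8]
SUB      → [-32, -8]
SWAP     → [-8, -32]
SWAP     → [-32, -8]
DUP      → [-32, -8, -8]
ADD      → [-32, -16]
POP      → [-32]
PUSH 8   → [-32, 8]
POP      → [-32]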